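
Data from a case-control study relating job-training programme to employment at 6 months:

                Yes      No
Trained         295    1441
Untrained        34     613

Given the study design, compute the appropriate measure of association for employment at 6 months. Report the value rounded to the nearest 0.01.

Cells: a = 295, b = 1441, c = 34, d = 613.
This is a case-control study: participants were sampled on outcome status, so risks in the source population cannot be estimated directly — relative risk is not valid here. The odds ratio is the appropriate measure.
OR = (a·d)/(b·c) = (295 × 613) / (1441 × 34) = 180835 / 48994 = 3.69096

3.69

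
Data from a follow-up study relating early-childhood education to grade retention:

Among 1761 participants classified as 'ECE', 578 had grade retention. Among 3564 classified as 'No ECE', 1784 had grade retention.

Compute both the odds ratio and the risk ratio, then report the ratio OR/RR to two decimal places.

0.74

From the description: a = 578, b = 1183, c = 1784, d = 1780.
OR = (578·1780)/(1183·1784) = 1028840/2110472 = 0.48749
Risk in exposed = 578/1761 = 0.32822; risk in unexposed = 1784/3564 = 0.50056; RR = 0.65571
OR/RR = 0.48749 / 0.65571 = 0.74346
The outcome is not rare, so the OR lies further from 1 than the RR.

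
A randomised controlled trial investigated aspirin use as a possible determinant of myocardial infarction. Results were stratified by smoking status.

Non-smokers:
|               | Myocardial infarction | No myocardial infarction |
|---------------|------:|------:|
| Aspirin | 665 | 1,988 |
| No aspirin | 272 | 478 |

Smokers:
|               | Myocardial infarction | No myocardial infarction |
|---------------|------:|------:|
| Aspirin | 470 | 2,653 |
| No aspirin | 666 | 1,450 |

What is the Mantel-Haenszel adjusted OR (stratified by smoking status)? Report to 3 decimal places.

0.450

OR_MH = Σ(aᵢdᵢ/nᵢ) / Σ(bᵢcᵢ/nᵢ), where nᵢ is the stratum total.
Stratum 1 (Non-smokers): n = 3403; a·d/n = 665·478/3403 = 93.4088; b·c/n = 1988·272/3403 = 158.8998
Stratum 2 (Smokers): n = 5239; a·d/n = 470·1450/5239 = 130.0821; b·c/n = 2653·666/5239 = 337.2586
OR_MH = (93.4088 + 130.0821) / (158.8998 + 337.2586) = 223.4908 / 496.1584 = 0.45044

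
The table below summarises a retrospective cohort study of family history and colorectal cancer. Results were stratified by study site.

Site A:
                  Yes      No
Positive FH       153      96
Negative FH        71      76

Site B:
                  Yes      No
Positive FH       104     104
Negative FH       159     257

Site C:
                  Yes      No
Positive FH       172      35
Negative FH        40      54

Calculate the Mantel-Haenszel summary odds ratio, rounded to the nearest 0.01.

2.13

OR_MH = Σ(aᵢdᵢ/nᵢ) / Σ(bᵢcᵢ/nᵢ), where nᵢ is the stratum total.
Stratum 1 (Site A): n = 396; a·d/n = 153·76/396 = 29.3636; b·c/n = 96·71/396 = 17.2121
Stratum 2 (Site B): n = 624; a·d/n = 104·257/624 = 42.8333; b·c/n = 104·159/624 = 26.5000
Stratum 3 (Site C): n = 301; a·d/n = 172·54/301 = 30.8571; b·c/n = 35·40/301 = 4.6512
OR_MH = (29.3636 + 42.8333 + 30.8571) / (17.2121 + 26.5000 + 4.6512) = 103.0541 / 48.3633 = 2.13083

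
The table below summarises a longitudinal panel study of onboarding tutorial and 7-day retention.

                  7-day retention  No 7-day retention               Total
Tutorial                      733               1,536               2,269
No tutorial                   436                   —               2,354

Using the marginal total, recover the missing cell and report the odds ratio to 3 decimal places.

The missing cell is in the unexposed row: 2354 − 436 = 1918.
So a = 733, b = 1536, c = 436, d = 1918.
OR = (a·d)/(b·c) = (733 × 1918) / (1536 × 436) = 1405894 / 669696 = 2.09930

2.099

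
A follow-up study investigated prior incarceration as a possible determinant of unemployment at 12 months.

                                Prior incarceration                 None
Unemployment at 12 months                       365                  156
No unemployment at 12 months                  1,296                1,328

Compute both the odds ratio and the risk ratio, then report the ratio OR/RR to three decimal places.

Reading the table with exposure as columns: a = 365 (Prior incarceration, case), b = 1296 (Prior incarceration, non-case), c = 156 (None, case), d = 1328.
OR = (365·1328)/(1296·156) = 484720/202176 = 2.39752
Risk in exposed = 365/1661 = 0.21975; risk in unexposed = 156/1484 = 0.10512; RR = 2.09042
OR/RR = 2.39752 / 2.09042 = 1.14691
The outcome is not rare, so the OR lies further from 1 than the RR.

1.147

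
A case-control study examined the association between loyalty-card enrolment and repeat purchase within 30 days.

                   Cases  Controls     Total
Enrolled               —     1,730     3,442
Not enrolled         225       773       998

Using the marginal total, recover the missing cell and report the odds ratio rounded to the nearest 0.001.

The missing cell is in the exposed row: 3442 − 1730 = 1712.
So a = 1712, b = 1730, c = 225, d = 773.
OR = (a·d)/(b·c) = (1712 × 773) / (1730 × 225) = 1323376 / 389250 = 3.39981

3.400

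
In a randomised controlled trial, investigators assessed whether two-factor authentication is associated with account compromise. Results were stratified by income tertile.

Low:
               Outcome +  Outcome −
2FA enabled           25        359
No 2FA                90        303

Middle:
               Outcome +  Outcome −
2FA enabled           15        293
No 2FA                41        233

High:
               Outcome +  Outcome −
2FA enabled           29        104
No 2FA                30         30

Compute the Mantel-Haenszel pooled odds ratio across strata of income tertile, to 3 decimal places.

0.258

OR_MH = Σ(aᵢdᵢ/nᵢ) / Σ(bᵢcᵢ/nᵢ), where nᵢ is the stratum total.
Stratum 1 (Low): n = 777; a·d/n = 25·303/777 = 9.7490; b·c/n = 359·90/777 = 41.5830
Stratum 2 (Middle): n = 582; a·d/n = 15·233/582 = 6.0052; b·c/n = 293·41/582 = 20.6409
Stratum 3 (High): n = 193; a·d/n = 29·30/193 = 4.5078; b·c/n = 104·30/193 = 16.1658
OR_MH = (9.7490 + 6.0052 + 4.5078) / (41.5830 + 20.6409 + 16.1658) = 20.2620 / 78.3897 = 0.25848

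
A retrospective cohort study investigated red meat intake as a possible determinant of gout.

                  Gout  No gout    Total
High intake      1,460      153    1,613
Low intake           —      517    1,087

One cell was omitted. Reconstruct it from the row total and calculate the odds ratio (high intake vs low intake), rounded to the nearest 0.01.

8.66

The missing cell is in the unexposed row: 1087 − 517 = 570.
So a = 1460, b = 153, c = 570, d = 517.
OR = (a·d)/(b·c) = (1460 × 517) / (153 × 570) = 754820 / 87210 = 8.65520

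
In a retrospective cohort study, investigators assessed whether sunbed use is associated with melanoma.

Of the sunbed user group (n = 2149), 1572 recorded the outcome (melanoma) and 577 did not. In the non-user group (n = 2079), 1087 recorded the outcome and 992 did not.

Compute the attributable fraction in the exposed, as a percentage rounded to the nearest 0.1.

28.5

From the description: a = 1572, b = 577, c = 1087, d = 992.
Risk in exposed = 1572/2149 = 0.73150; risk in unexposed = 1087/2079 = 0.52285.
RR = 0.73150/0.52285 = 1.39908
AR% = (RR − 1)/RR × 100 = (1.39908 − 1)/1.39908 × 100 = 28.5242%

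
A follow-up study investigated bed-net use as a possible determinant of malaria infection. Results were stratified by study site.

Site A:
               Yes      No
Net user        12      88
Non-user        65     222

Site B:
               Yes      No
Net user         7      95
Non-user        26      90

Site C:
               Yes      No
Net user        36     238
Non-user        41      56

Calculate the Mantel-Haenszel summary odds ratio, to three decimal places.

OR_MH = Σ(aᵢdᵢ/nᵢ) / Σ(bᵢcᵢ/nᵢ), where nᵢ is the stratum total.
Stratum 1 (Site A): n = 387; a·d/n = 12·222/387 = 6.8837; b·c/n = 88·65/387 = 14.7804
Stratum 2 (Site B): n = 218; a·d/n = 7·90/218 = 2.8899; b·c/n = 95·26/218 = 11.3303
Stratum 3 (Site C): n = 371; a·d/n = 36·56/371 = 5.4340; b·c/n = 238·41/371 = 26.3019
OR_MH = (6.8837 + 2.8899 + 5.4340) / (14.7804 + 11.3303 + 26.3019) = 15.2076 / 52.4125 = 0.29015

0.290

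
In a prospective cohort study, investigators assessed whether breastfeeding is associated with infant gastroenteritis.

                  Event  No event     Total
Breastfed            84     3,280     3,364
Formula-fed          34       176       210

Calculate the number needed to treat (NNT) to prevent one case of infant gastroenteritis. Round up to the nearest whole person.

Risk in treated group = 84/3364 = 0.02497; risk in control = 34/210 = 0.16190.
Absolute risk reduction = 0.16190 − 0.02497 = 0.13693
NNT = 1 / ARR = 1 / 0.13693 = 7.303 → round up → 8

8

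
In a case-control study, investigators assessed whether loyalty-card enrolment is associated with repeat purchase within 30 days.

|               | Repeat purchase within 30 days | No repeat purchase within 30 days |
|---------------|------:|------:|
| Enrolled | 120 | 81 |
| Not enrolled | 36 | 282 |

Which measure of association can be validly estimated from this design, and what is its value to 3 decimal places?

Cells: a = 120, b = 81, c = 36, d = 282.
This is a case-control study: participants were sampled on outcome status, so risks in the source population cannot be estimated directly — relative risk is not valid here. The odds ratio is the appropriate measure.
OR = (a·d)/(b·c) = (120 × 282) / (81 × 36) = 33840 / 2916 = 11.60494

11.605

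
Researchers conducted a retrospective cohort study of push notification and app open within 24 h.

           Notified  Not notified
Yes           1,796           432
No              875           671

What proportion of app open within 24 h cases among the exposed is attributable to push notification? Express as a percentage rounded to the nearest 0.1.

41.8

Reading the table with exposure as columns: a = 1796 (Notified, case), b = 875 (Notified, non-case), c = 432 (Not notified, case), d = 671.
Risk in exposed = 1796/2671 = 0.67241; risk in unexposed = 432/1103 = 0.39166.
RR = 0.67241/0.39166 = 1.71682
AR% = (RR − 1)/RR × 100 = (1.71682 − 1)/1.71682 × 100 = 41.7527%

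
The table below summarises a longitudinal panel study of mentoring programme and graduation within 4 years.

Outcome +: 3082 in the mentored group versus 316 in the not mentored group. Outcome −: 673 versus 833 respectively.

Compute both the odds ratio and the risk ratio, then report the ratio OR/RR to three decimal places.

From the description: a = 3082, b = 673, c = 316, d = 833.
OR = (3082·833)/(673·316) = 2567306/212668 = 12.07190
Risk in exposed = 3082/3755 = 0.82077; risk in unexposed = 316/1149 = 0.27502; RR = 2.98439
OR/RR = 12.07190 / 2.98439 = 4.04501
The outcome is not rare, so the OR lies further from 1 than the RR.

4.045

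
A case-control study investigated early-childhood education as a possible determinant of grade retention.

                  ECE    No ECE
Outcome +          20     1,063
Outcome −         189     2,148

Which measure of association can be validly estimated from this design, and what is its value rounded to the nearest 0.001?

0.214

Reading the table with exposure as columns: a = 20 (ECE, case), b = 189 (ECE, non-case), c = 1063 (No ECE, case), d = 2148.
This is a case-control study: participants were sampled on outcome status, so risks in the source population cannot be estimated directly — relative risk is not valid here. The odds ratio is the appropriate measure.
OR = (a·d)/(b·c) = (20 × 2148) / (189 × 1063) = 42960 / 200907 = 0.21383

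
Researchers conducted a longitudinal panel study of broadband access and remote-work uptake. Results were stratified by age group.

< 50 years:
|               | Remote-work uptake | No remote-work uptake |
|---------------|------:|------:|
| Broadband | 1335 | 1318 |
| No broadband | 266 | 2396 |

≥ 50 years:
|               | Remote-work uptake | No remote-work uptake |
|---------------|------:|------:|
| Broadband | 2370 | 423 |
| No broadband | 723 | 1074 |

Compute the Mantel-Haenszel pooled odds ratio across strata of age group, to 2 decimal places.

8.72

OR_MH = Σ(aᵢdᵢ/nᵢ) / Σ(bᵢcᵢ/nᵢ), where nᵢ is the stratum total.
Stratum 1 (< 50 years): n = 5315; a·d/n = 1335·2396/5315 = 601.8175; b·c/n = 1318·266/5315 = 65.9620
Stratum 2 (≥ 50 years): n = 4590; a·d/n = 2370·1074/4590 = 554.5490; b·c/n = 423·723/4590 = 66.6294
OR_MH = (601.8175 + 554.5490) / (65.9620 + 66.6294) = 1156.3665 / 132.5914 = 8.72128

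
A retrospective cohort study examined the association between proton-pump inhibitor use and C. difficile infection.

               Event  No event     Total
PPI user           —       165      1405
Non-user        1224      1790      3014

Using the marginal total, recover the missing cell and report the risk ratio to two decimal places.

The missing cell is in the exposed row: 1405 − 165 = 1240.
So a = 1240, b = 165, c = 1224, d = 1790.
RR = [a/(a+b)] / [c/(c+d)] = (1240/1405) / (1224/3014) = 0.88256/0.40610 = 2.17324

2.17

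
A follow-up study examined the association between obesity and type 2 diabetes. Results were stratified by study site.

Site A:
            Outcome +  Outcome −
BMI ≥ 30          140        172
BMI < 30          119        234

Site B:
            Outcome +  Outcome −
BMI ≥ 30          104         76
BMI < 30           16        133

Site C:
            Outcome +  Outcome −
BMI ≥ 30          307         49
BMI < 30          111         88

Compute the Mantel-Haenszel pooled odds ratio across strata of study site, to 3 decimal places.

OR_MH = Σ(aᵢdᵢ/nᵢ) / Σ(bᵢcᵢ/nᵢ), where nᵢ is the stratum total.
Stratum 1 (Site A): n = 665; a·d/n = 140·234/665 = 49.2632; b·c/n = 172·119/665 = 30.7789
Stratum 2 (Site B): n = 329; a·d/n = 104·133/329 = 42.0426; b·c/n = 76·16/329 = 3.6960
Stratum 3 (Site C): n = 555; a·d/n = 307·88/555 = 48.6775; b·c/n = 49·111/555 = 9.8000
OR_MH = (49.2632 + 42.0426 + 48.6775) / (30.7789 + 3.6960 + 9.8000) = 139.9832 / 44.2750 = 3.16168

3.162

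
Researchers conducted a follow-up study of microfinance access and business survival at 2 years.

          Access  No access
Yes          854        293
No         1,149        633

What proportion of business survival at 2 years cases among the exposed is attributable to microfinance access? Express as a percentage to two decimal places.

Reading the table with exposure as columns: a = 854 (Access, case), b = 1149 (Access, non-case), c = 293 (No access, case), d = 633.
Risk in exposed = 854/2003 = 0.42636; risk in unexposed = 293/926 = 0.31641.
RR = 0.42636/0.31641 = 1.34747
AR% = (RR − 1)/RR × 100 = (1.34747 − 1)/1.34747 × 100 = 25.7870%

25.79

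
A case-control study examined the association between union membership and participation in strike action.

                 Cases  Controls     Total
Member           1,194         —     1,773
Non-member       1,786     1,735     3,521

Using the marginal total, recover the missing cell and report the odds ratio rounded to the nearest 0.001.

The missing cell is in the exposed row: 1773 − 1194 = 579.
So a = 1194, b = 579, c = 1786, d = 1735.
OR = (a·d)/(b·c) = (1194 × 1735) / (579 × 1786) = 2071590 / 1034094 = 2.00329

2.003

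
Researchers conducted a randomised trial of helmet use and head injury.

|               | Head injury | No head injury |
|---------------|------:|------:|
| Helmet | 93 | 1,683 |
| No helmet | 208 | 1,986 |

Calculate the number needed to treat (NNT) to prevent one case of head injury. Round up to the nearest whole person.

Risk in treated group = 93/1776 = 0.05236; risk in control = 208/2194 = 0.09480.
Absolute risk reduction = 0.09480 − 0.05236 = 0.04244
NNT = 1 / ARR = 1 / 0.04244 = 23.563 → round up → 24

24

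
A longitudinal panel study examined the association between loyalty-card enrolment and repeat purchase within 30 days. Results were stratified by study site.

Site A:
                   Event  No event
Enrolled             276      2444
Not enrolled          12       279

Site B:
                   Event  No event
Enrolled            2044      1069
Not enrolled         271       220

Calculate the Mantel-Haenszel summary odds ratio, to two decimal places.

OR_MH = Σ(aᵢdᵢ/nᵢ) / Σ(bᵢcᵢ/nᵢ), where nᵢ is the stratum total.
Stratum 1 (Site A): n = 3011; a·d/n = 276·279/3011 = 25.5742; b·c/n = 2444·12/3011 = 9.7403
Stratum 2 (Site B): n = 3604; a·d/n = 2044·220/3604 = 124.7725; b·c/n = 1069·271/3604 = 80.3826
OR_MH = (25.5742 + 124.7725) / (9.7403 + 80.3826) = 150.3467 / 90.1229 = 1.66824

1.67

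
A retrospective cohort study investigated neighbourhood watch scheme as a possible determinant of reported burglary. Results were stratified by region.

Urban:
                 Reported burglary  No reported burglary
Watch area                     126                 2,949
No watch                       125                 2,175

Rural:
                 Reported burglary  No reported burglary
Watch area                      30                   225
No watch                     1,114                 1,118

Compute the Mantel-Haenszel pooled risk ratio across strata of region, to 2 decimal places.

0.44

RR_MH = Σ(aᵢ·n₀ᵢ/nᵢ) / Σ(cᵢ·n₁ᵢ/nᵢ), with n₁ᵢ = aᵢ+bᵢ (exposed), n₀ᵢ = cᵢ+dᵢ (unexposed), nᵢ = n₁ᵢ+n₀ᵢ.
Stratum 1 (Urban): n₁ = 3075, n₀ = 2300, n = 5375; a·n₀/n = 126·2300/5375 = 53.9163; c·n₁/n = 125·3075/5375 = 71.5116
Stratum 2 (Rural): n₁ = 255, n₀ = 2232, n = 2487; a·n₀/n = 30·2232/2487 = 26.9240; c·n₁/n = 1114·255/2487 = 114.2220
RR_MH = (53.9163 + 26.9240) / (71.5116 + 114.2220) = 80.8403 / 185.7336 = 0.43525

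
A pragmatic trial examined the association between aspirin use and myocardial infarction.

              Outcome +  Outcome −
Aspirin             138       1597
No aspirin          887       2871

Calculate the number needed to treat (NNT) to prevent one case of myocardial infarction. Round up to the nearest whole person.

Risk in treated group = 138/1735 = 0.07954; risk in control = 887/3758 = 0.23603.
Absolute risk reduction = 0.23603 − 0.07954 = 0.15649
NNT = 1 / ARR = 1 / 0.15649 = 6.390 → round up → 7

7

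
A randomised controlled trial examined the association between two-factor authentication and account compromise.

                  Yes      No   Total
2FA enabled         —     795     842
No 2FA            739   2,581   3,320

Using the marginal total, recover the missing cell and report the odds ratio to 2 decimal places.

The missing cell is in the exposed row: 842 − 795 = 47.
So a = 47, b = 795, c = 739, d = 2581.
OR = (a·d)/(b·c) = (47 × 2581) / (795 × 739) = 121307 / 587505 = 0.20648

0.21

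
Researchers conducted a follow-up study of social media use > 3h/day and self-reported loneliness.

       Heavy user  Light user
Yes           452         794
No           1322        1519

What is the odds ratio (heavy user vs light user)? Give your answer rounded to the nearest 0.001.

0.654

Reading the table with exposure as columns: a = 452 (Heavy user, case), b = 1322 (Heavy user, non-case), c = 794 (Light user, case), d = 1519.
OR = (a·d)/(b·c) = (452 × 1519) / (1322 × 794) = 686588 / 1049668 = 0.65410
Exposure is associated with lower odds of self-reported loneliness (OR = 0.65 < 1).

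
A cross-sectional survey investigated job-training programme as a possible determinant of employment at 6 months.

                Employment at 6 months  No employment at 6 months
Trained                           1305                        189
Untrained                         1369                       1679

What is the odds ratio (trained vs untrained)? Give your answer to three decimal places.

8.468

Cells: a = 1305, b = 189, c = 1369, d = 1679.
OR = (a·d)/(b·c) = (1305 × 1679) / (189 × 1369) = 2191095 / 258741 = 8.46829
The odds of employment at 6 months are about 8.47 times as high in the trained group.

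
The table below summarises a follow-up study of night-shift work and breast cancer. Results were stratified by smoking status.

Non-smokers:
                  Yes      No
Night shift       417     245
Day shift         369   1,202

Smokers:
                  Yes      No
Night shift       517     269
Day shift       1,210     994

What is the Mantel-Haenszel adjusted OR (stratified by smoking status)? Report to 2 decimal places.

2.65

OR_MH = Σ(aᵢdᵢ/nᵢ) / Σ(bᵢcᵢ/nᵢ), where nᵢ is the stratum total.
Stratum 1 (Non-smokers): n = 2233; a·d/n = 417·1202/2233 = 224.4666; b·c/n = 245·369/2233 = 40.4859
Stratum 2 (Smokers): n = 2990; a·d/n = 517·994/2990 = 171.8722; b·c/n = 269·1210/2990 = 108.8595
OR_MH = (224.4666 + 171.8722) / (40.4859 + 108.8595) = 396.3389 / 149.3454 = 2.65384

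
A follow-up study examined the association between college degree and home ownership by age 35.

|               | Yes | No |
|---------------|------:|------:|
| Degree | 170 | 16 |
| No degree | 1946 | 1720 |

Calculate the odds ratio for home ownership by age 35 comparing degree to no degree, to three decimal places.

9.391

Cells: a = 170, b = 16, c = 1946, d = 1720.
OR = (a·d)/(b·c) = (170 × 1720) / (16 × 1946) = 292400 / 31136 = 9.39106
The odds of home ownership by age 35 are about 9.39 times as high in the degree group.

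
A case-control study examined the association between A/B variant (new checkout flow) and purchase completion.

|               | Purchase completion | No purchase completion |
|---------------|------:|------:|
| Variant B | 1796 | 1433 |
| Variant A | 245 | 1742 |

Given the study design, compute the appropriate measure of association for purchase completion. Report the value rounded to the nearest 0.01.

Cells: a = 1796, b = 1433, c = 245, d = 1742.
This is a case-control study: participants were sampled on outcome status, so risks in the source population cannot be estimated directly — relative risk is not valid here. The odds ratio is the appropriate measure.
OR = (a·d)/(b·c) = (1796 × 1742) / (1433 × 245) = 3128632 / 351085 = 8.91132

8.91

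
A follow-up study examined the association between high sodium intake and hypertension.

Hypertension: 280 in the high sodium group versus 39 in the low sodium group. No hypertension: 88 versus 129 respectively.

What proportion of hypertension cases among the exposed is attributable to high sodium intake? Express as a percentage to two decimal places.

From the description: a = 280, b = 88, c = 39, d = 129.
Risk in exposed = 280/368 = 0.76087; risk in unexposed = 39/168 = 0.23214.
RR = 0.76087/0.23214 = 3.27759
AR% = (RR − 1)/RR × 100 = (3.27759 − 1)/3.27759 × 100 = 69.4898%

69.49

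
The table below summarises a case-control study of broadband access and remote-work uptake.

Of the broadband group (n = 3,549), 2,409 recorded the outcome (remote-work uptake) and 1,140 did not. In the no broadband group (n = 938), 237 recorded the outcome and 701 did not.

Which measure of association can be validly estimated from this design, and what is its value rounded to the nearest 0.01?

6.25

From the description: a = 2409, b = 1140, c = 237, d = 701.
This is a case-control study: participants were sampled on outcome status, so risks in the source population cannot be estimated directly — relative risk is not valid here. The odds ratio is the appropriate measure.
OR = (a·d)/(b·c) = (2409 × 701) / (1140 × 237) = 1688709 / 270180 = 6.25031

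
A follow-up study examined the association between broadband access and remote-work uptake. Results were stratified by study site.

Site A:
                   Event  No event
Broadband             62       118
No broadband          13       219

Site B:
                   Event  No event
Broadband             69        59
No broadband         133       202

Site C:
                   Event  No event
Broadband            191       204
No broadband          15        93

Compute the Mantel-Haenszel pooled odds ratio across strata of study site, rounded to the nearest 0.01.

3.68

OR_MH = Σ(aᵢdᵢ/nᵢ) / Σ(bᵢcᵢ/nᵢ), where nᵢ is the stratum total.
Stratum 1 (Site A): n = 412; a·d/n = 62·219/412 = 32.9563; b·c/n = 118·13/412 = 3.7233
Stratum 2 (Site B): n = 463; a·d/n = 69·202/463 = 30.1037; b·c/n = 59·133/463 = 16.9482
Stratum 3 (Site C): n = 503; a·d/n = 191·93/503 = 35.3141; b·c/n = 204·15/503 = 6.0835
OR_MH = (32.9563 + 30.1037 + 35.3141) / (3.7233 + 16.9482 + 6.0835) = 98.3741 / 26.7550 = 3.67685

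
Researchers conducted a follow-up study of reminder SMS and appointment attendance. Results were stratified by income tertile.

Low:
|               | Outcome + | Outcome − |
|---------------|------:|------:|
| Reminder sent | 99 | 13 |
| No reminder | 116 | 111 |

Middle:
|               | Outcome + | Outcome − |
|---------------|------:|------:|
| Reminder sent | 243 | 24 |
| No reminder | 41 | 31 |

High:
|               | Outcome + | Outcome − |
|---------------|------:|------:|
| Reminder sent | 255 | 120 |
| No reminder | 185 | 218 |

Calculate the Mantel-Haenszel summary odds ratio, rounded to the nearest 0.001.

OR_MH = Σ(aᵢdᵢ/nᵢ) / Σ(bᵢcᵢ/nᵢ), where nᵢ is the stratum total.
Stratum 1 (Low): n = 339; a·d/n = 99·111/339 = 32.4159; b·c/n = 13·116/339 = 4.4484
Stratum 2 (Middle): n = 339; a·d/n = 243·31/339 = 22.2212; b·c/n = 24·41/339 = 2.9027
Stratum 3 (High): n = 778; a·d/n = 255·218/778 = 71.4524; b·c/n = 120·185/778 = 28.5347
OR_MH = (32.4159 + 22.2212 + 71.4524) / (4.4484 + 2.9027 + 28.5347) = 126.0896 / 35.8857 = 3.51364

3.514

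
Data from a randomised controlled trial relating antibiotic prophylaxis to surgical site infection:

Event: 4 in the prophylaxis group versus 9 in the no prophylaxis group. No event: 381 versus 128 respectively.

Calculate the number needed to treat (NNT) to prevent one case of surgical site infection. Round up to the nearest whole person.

Risk in treated group = 4/385 = 0.01039; risk in control = 9/137 = 0.06569.
Absolute risk reduction = 0.06569 − 0.01039 = 0.05530
NNT = 1 / ARR = 1 / 0.05530 = 18.082 → round up → 19

19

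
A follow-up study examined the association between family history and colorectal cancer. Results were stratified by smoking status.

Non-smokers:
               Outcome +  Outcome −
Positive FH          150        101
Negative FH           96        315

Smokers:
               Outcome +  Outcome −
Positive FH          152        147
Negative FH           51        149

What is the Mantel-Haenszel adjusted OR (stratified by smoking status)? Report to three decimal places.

3.935

OR_MH = Σ(aᵢdᵢ/nᵢ) / Σ(bᵢcᵢ/nᵢ), where nᵢ is the stratum total.
Stratum 1 (Non-smokers): n = 662; a·d/n = 150·315/662 = 71.3746; b·c/n = 101·96/662 = 14.6465
Stratum 2 (Smokers): n = 499; a·d/n = 152·149/499 = 45.3868; b·c/n = 147·51/499 = 15.0240
OR_MH = (71.3746 + 45.3868) / (14.6465 + 15.0240) = 116.7614 / 29.6706 = 3.93526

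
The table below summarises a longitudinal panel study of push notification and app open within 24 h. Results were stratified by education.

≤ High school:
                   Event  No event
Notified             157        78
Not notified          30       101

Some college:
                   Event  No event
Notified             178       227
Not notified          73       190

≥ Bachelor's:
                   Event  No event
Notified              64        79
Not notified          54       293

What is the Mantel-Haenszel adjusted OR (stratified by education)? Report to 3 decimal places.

3.313

OR_MH = Σ(aᵢdᵢ/nᵢ) / Σ(bᵢcᵢ/nᵢ), where nᵢ is the stratum total.
Stratum 1 (≤ High school): n = 366; a·d/n = 157·101/366 = 43.3251; b·c/n = 78·30/366 = 6.3934
Stratum 2 (Some college): n = 668; a·d/n = 178·190/668 = 50.6287; b·c/n = 227·73/668 = 24.8069
Stratum 3 (≥ Bachelor's): n = 490; a·d/n = 64·293/490 = 38.2694; b·c/n = 79·54/490 = 8.7061
OR_MH = (43.3251 + 50.6287 + 38.2694) / (6.3934 + 24.8069 + 8.7061) = 132.2233 / 39.9065 = 3.31333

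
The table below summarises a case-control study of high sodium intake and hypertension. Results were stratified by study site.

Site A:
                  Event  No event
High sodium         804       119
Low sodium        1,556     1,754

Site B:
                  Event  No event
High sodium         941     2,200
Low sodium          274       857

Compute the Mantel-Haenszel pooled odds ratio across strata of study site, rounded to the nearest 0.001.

OR_MH = Σ(aᵢdᵢ/nᵢ) / Σ(bᵢcᵢ/nᵢ), where nᵢ is the stratum total.
Stratum 1 (Site A): n = 4233; a·d/n = 804·1754/4233 = 333.1481; b·c/n = 119·1556/4233 = 43.7430
Stratum 2 (Site B): n = 4272; a·d/n = 941·857/4272 = 188.7727; b·c/n = 2200·274/4272 = 141.1049
OR_MH = (333.1481 + 188.7727) / (43.7430 + 141.1049) = 521.9208 / 184.8478 = 2.82352

2.824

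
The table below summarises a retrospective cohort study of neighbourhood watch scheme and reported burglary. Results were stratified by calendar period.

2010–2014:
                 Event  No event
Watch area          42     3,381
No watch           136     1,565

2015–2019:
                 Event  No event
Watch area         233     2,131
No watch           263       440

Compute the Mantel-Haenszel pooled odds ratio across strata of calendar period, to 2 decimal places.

OR_MH = Σ(aᵢdᵢ/nᵢ) / Σ(bᵢcᵢ/nᵢ), where nᵢ is the stratum total.
Stratum 1 (2010–2014): n = 5124; a·d/n = 42·1565/5124 = 12.8279; b·c/n = 3381·136/5124 = 89.7377
Stratum 2 (2015–2019): n = 3067; a·d/n = 233·440/3067 = 33.4268; b·c/n = 2131·263/3067 = 182.7366
OR_MH = (12.8279 + 33.4268) / (89.7377 + 182.7366) = 46.2547 / 272.4743 = 0.16976

0.17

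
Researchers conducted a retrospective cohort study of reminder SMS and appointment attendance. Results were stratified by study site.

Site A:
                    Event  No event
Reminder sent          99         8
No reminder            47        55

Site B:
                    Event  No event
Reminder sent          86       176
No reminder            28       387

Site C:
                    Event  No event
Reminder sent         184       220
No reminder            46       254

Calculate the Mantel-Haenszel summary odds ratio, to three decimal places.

OR_MH = Σ(aᵢdᵢ/nᵢ) / Σ(bᵢcᵢ/nᵢ), where nᵢ is the stratum total.
Stratum 1 (Site A): n = 209; a·d/n = 99·55/209 = 26.0526; b·c/n = 8·47/209 = 1.7990
Stratum 2 (Site B): n = 677; a·d/n = 86·387/677 = 49.1610; b·c/n = 176·28/677 = 7.2792
Stratum 3 (Site C): n = 704; a·d/n = 184·254/704 = 66.3864; b·c/n = 220·46/704 = 14.3750
OR_MH = (26.0526 + 49.1610 + 66.3864) / (1.7990 + 7.2792 + 14.3750) = 141.6000 / 23.4532 = 6.03755

6.038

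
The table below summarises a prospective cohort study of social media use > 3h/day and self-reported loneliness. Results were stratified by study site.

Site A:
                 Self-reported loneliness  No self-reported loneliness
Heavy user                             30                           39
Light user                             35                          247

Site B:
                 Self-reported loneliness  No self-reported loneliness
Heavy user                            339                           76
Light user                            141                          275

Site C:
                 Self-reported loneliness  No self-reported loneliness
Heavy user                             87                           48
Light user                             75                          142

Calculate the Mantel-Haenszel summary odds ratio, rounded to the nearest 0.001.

OR_MH = Σ(aᵢdᵢ/nᵢ) / Σ(bᵢcᵢ/nᵢ), where nᵢ is the stratum total.
Stratum 1 (Site A): n = 351; a·d/n = 30·247/351 = 21.1111; b·c/n = 39·35/351 = 3.8889
Stratum 2 (Site B): n = 831; a·d/n = 339·275/831 = 112.1841; b·c/n = 76·141/831 = 12.8953
Stratum 3 (Site C): n = 352; a·d/n = 87·142/352 = 35.0966; b·c/n = 48·75/352 = 10.2273
OR_MH = (21.1111 + 112.1841 + 35.0966) / (3.8889 + 12.8953 + 10.2273) = 168.3918 / 27.0115 = 6.23409

6.234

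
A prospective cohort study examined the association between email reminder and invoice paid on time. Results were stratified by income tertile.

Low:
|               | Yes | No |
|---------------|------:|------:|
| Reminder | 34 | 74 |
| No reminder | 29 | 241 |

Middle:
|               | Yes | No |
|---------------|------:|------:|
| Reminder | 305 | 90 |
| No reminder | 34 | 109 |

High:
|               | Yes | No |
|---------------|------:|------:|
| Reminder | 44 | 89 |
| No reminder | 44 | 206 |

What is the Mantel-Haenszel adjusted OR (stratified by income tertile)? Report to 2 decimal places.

OR_MH = Σ(aᵢdᵢ/nᵢ) / Σ(bᵢcᵢ/nᵢ), where nᵢ is the stratum total.
Stratum 1 (Low): n = 378; a·d/n = 34·241/378 = 21.6772; b·c/n = 74·29/378 = 5.6772
Stratum 2 (Middle): n = 538; a·d/n = 305·109/538 = 61.7937; b·c/n = 90·34/538 = 5.6877
Stratum 3 (High): n = 383; a·d/n = 44·206/383 = 23.6658; b·c/n = 89·44/383 = 10.2245
OR_MH = (21.6772 + 61.7937 + 23.6658) / (5.6772 + 5.6877 + 10.2245) = 107.1367 / 21.5895 = 4.96244

4.96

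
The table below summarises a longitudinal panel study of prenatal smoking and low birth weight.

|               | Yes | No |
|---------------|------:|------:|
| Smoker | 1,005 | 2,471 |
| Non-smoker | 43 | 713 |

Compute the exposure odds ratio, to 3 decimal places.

Cells: a = 1005, b = 2471, c = 43, d = 713.
OR = (a·d)/(b·c) = (1005 × 713) / (2471 × 43) = 716565 / 106253 = 6.74395
The odds of low birth weight are about 6.74 times as high in the smoker group.

6.744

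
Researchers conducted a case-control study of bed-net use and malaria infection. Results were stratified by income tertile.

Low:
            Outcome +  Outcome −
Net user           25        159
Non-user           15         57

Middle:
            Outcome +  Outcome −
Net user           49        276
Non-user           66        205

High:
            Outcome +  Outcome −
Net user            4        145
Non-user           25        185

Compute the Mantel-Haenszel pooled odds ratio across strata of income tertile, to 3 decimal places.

0.490

OR_MH = Σ(aᵢdᵢ/nᵢ) / Σ(bᵢcᵢ/nᵢ), where nᵢ is the stratum total.
Stratum 1 (Low): n = 256; a·d/n = 25·57/256 = 5.5664; b·c/n = 159·15/256 = 9.3164
Stratum 2 (Middle): n = 596; a·d/n = 49·205/596 = 16.8540; b·c/n = 276·66/596 = 30.5638
Stratum 3 (High): n = 359; a·d/n = 4·185/359 = 2.0613; b·c/n = 145·25/359 = 10.0975
OR_MH = (5.5664 + 16.8540 + 2.0613) / (9.3164 + 30.5638 + 10.0975) = 24.4817 / 49.9777 = 0.48985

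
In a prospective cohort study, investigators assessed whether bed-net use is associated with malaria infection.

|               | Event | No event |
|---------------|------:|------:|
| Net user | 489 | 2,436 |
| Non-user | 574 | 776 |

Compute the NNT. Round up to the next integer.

Risk in treated group = 489/2925 = 0.16718; risk in control = 574/1350 = 0.42519.
Absolute risk reduction = 0.42519 − 0.16718 = 0.25801
NNT = 1 / ARR = 1 / 0.25801 = 3.876 → round up → 4

4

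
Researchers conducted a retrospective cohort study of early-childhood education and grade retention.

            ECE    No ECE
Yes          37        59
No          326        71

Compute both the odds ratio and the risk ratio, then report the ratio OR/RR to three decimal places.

Reading the table with exposure as columns: a = 37 (ECE, case), b = 326 (ECE, non-case), c = 59 (No ECE, case), d = 71.
OR = (37·71)/(326·59) = 2627/19234 = 0.13658
Risk in exposed = 37/363 = 0.10193; risk in unexposed = 59/130 = 0.45385; RR = 0.22459
OR/RR = 0.13658 / 0.22459 = 0.60814
The outcome is not rare, so the OR lies further from 1 than the RR.

0.608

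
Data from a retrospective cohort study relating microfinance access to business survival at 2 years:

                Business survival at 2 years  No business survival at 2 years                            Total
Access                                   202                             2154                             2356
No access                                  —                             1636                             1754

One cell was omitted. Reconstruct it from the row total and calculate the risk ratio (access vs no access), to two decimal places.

1.27

The missing cell is in the unexposed row: 1754 − 1636 = 118.
So a = 202, b = 2154, c = 118, d = 1636.
RR = [a/(a+b)] / [c/(c+d)] = (202/2356) / (118/1754) = 0.08574/0.06727 = 1.27445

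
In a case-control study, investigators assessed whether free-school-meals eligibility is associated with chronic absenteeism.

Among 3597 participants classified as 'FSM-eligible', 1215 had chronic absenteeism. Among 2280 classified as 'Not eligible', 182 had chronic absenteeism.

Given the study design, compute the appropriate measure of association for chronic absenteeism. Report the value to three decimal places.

5.880

From the description: a = 1215, b = 2382, c = 182, d = 2098.
This is a case-control study: participants were sampled on outcome status, so risks in the source population cannot be estimated directly — relative risk is not valid here. The odds ratio is the appropriate measure.
OR = (a·d)/(b·c) = (1215 × 2098) / (2382 × 182) = 2549070 / 433524 = 5.87988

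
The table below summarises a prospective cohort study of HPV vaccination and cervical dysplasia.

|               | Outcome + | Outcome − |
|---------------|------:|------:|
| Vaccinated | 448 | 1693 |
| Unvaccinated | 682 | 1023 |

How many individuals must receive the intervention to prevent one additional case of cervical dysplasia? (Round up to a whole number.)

Risk in treated group = 448/2141 = 0.20925; risk in control = 682/1705 = 0.40000.
Absolute risk reduction = 0.40000 − 0.20925 = 0.19075
NNT = 1 / ARR = 1 / 0.19075 = 5.242 → round up → 6

6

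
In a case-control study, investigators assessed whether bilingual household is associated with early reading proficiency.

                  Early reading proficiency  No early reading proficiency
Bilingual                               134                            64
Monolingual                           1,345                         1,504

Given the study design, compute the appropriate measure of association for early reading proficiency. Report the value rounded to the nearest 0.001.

Cells: a = 134, b = 64, c = 1345, d = 1504.
This is a case-control study: participants were sampled on outcome status, so risks in the source population cannot be estimated directly — relative risk is not valid here. The odds ratio is the appropriate measure.
OR = (a·d)/(b·c) = (134 × 1504) / (64 × 1345) = 201536 / 86080 = 2.34126

2.341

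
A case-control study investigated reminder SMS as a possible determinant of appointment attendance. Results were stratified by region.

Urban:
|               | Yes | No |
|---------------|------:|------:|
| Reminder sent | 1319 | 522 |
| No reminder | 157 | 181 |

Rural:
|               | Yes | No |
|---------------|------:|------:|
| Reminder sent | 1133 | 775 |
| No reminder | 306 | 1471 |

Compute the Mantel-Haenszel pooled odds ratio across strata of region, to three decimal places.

5.510

OR_MH = Σ(aᵢdᵢ/nᵢ) / Σ(bᵢcᵢ/nᵢ), where nᵢ is the stratum total.
Stratum 1 (Urban): n = 2179; a·d/n = 1319·181/2179 = 109.5636; b·c/n = 522·157/2179 = 37.6108
Stratum 2 (Rural): n = 3685; a·d/n = 1133·1471/3685 = 452.2776; b·c/n = 775·306/3685 = 64.3555
OR_MH = (109.5636 + 452.2776) / (37.6108 + 64.3555) = 561.8412 / 101.9663 = 5.51007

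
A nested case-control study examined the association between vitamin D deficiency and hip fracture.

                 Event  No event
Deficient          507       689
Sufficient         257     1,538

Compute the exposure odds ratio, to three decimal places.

Cells: a = 507, b = 689, c = 257, d = 1538.
OR = (a·d)/(b·c) = (507 × 1538) / (689 × 257) = 779766 / 177073 = 4.40364
The odds of hip fracture are about 4.40 times as high in the deficient group.

4.404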